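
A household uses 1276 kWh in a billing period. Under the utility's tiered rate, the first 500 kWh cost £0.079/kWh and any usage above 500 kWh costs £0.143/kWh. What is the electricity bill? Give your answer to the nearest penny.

First 500 kWh × £0.079 = £39.50
Remaining 776 kWh × £0.143 = £110.97
Total = £150.47

£150.47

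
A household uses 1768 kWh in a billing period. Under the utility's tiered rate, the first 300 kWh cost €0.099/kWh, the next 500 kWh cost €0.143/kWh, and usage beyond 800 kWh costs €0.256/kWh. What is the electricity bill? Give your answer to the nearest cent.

€349.01

First 300 kWh × €0.099 = €29.70
Next 500 kWh × €0.143 = €71.50
Remaining 968 kWh × €0.256 = €247.81
Total = €349.01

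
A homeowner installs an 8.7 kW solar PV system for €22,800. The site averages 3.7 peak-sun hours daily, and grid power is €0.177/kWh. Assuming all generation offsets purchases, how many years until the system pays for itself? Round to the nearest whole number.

11 years

Daily generation = 8.7 kW × 3.7 h = 32.19 kWh
Annual generation = 32.19 × 365 = 11749 kWh
Annual savings = 11749 × €0.177 = €2,079.63
Payback = €22,800 / €2,079.63 = 11 years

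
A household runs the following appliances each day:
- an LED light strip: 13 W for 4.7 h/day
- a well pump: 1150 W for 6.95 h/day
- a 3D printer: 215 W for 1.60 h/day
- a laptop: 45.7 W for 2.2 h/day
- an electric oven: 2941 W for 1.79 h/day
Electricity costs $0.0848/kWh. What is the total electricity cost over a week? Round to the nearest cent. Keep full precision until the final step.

$8.17

LED light strip: 13 W × 4.7 h × 7 d = 428 Wh = 0.4277 kWh
well pump: 1150 W × 6.95 h × 7 d = 55,948 Wh = 55.95 kWh
3D printer: 215 W × 1.60 h × 7 d = 2,408 Wh = 2.408 kWh
laptop: 45.7 W × 2.2 h × 7 d = 704 Wh = 0.7038 kWh
electric oven: 2941 W × 1.79 h × 7 d = 36,851 Wh = 36.85 kWh
Total energy = 0.4277 + 55.95 + 2.408 + 0.7038 + 36.85 = 96.34 kWh
Cost = 96.34 kWh × $0.0848 = $8.17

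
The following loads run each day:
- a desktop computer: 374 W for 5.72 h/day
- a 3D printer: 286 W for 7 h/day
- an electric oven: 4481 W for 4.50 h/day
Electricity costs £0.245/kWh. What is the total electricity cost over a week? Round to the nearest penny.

£41.68

desktop computer: 374 W × 5.72 h × 7 d = 14,975 Wh = 14.97 kWh
3D printer: 286 W × 7 h × 7 d = 14,014 Wh = 14.01 kWh
electric oven: 4481 W × 4.50 h × 7 d = 141,152 Wh = 141.2 kWh
Total energy = 14.97 + 14.01 + 141.2 = 170.1 kWh
Cost = 170.1 kWh × £0.245 = £41.68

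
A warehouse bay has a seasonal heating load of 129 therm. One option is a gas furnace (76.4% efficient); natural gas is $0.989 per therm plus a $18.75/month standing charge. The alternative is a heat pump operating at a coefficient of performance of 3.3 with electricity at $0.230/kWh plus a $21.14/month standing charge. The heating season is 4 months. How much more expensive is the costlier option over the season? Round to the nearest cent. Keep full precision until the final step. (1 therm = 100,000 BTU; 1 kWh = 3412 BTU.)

$106.08

Heat load = 129 therm × 100,000 = 12,900,000 BTU
Gas: input = 12,900,000 / 0.764 = 16,884,817 BTU = 168.8 therm → 168.8 × $0.989 = $166.99; + 4 × $18.75 standing = $241.99
Heat pump: 12,900,000 BTU / 3412 = 3,781 kWh heat; / 3.3 = 1,146 kWh in → × $0.230 = $263.51; + 4 × $21.14 standing = $348.07
Difference = |$241.99 − $348.07| = $106.08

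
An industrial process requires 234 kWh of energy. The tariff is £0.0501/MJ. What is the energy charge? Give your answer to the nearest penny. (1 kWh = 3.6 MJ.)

£42.20

234 kWh × (3.6 MJ/kWh) = 842.4 MJ
Cost = 842.4 MJ × £0.0501/MJ = £42.20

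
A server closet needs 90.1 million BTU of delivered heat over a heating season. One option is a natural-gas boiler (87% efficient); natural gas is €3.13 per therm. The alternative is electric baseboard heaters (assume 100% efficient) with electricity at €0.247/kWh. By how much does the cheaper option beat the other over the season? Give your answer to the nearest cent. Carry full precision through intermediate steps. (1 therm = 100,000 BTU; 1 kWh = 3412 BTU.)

€3280.95

Heat load = 90.1 × 10⁶ BTU = 90,100,000 BTU
Gas: input = 90,100,000 / 0.87 = 103,563,218 BTU = 1,036 therm → 1,036 × €3.13 = €3,241.53
Electric: 90,100,000 BTU / 3412 = 26,410 kWh → × €0.247 = €6,522.48
Difference = |€3,241.53 − €6,522.48| = €3,280.95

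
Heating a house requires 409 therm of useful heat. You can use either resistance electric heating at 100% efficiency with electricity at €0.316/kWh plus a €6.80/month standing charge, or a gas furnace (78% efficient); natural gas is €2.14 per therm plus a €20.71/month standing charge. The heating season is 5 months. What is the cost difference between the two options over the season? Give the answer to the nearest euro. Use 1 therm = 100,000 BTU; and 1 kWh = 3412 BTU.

€2596

Heat load = 409 therm × 100,000 = 40,900,000 BTU
Gas: input = 40,900,000 / 0.78 = 52,435,897 BTU = 524.4 therm → 524.4 × €2.14 = €1,122.13; + 5 × €20.71 standing = €1,225.68
Electric: 40,900,000 BTU / 3412 = 11,990 kWh → × €0.316 = €3,787.92; + 5 × €6.80 standing = €3,821.92
Difference = |€1,225.68 − €3,821.92| = €2,596.25 ≈ €2596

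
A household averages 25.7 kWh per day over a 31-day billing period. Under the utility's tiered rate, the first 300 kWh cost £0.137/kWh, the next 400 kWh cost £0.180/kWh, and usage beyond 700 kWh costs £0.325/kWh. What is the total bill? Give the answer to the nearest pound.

Usage = 25.7 kWh/day × 31 days = 796.7 kWh
First 300 kWh × £0.137 = £41.10
Next 400 kWh × £0.180 = £72.00
Remaining 96.7 kWh × £0.325 = £31.43
Total = £144.53 ≈ £145

£145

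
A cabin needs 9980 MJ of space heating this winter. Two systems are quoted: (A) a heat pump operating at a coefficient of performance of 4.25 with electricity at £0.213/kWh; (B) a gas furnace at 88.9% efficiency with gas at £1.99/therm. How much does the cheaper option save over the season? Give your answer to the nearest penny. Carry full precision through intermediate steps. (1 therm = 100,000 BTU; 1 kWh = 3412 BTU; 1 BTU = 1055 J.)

£72.80

Heat load = 9980 MJ = 9,980,000,000 J / 1055 = 9,459,716 BTU
Gas: input = 9,459,716 / 0.889 = 10,640,850 BTU = 106.4 therm → 106.4 × £1.99 = £211.75
Heat pump: 9,459,716 BTU / 3412 = 2,772 kWh heat; / 4.25 = 652.3 kWh in → × £0.213 = £138.95
Difference = |£211.75 − £138.95| = £72.80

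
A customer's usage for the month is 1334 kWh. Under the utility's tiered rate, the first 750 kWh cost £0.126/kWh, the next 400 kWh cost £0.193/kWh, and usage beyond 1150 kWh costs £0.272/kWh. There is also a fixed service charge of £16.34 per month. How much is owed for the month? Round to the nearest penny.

£238.09

First 750 kWh × £0.126 = £94.50
Next 400 kWh × £0.193 = £77.20
Remaining 184 kWh × £0.272 = £50.05
Energy charge = £221.75; + service £16.34 = £238.09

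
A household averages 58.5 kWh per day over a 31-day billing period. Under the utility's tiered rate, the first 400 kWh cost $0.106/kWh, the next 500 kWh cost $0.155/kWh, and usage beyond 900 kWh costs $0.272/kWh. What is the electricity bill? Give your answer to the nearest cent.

Usage = 58.5 kWh/day × 31 days = 1813.5 kWh
First 400 kWh × $0.106 = $42.40
Next 500 kWh × $0.155 = $77.50
Remaining 913.5 kWh × $0.272 = $248.47
Total = $368.37

$368.37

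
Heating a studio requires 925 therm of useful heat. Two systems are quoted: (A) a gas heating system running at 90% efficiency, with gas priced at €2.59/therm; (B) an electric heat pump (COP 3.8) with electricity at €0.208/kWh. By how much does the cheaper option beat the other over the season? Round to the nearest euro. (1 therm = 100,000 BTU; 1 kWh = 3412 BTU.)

€1178

Heat load = 925 therm × 100,000 = 92,500,000 BTU
Gas: input = 92,500,000 / 0.90 = 102,777,778 BTU = 1,028 therm → 1,028 × €2.59 = €2,661.94
Heat pump: 92,500,000 BTU / 3412 = 27,110 kWh heat; / 3.8 = 7,134 kWh in → × €0.208 = €1,483.93
Difference = |€2,661.94 − €1,483.93| = €1,178.02 ≈ €1178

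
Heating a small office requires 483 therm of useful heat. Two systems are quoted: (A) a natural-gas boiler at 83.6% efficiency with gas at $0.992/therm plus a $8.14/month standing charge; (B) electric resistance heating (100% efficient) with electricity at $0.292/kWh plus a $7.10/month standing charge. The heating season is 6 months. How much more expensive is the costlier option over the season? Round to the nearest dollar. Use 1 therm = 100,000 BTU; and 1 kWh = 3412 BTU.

$3554

Heat load = 483 therm × 100,000 = 48,300,000 BTU
Gas: input = 48,300,000 / 0.836 = 57,775,120 BTU = 577.8 therm → 577.8 × $0.992 = $573.13; + 6 × $8.14 standing = $621.97
Electric: 48,300,000 BTU / 3412 = 14,160 kWh → × $0.292 = $4,133.53; + 6 × $7.10 standing = $4,176.13
Difference = |$621.97 − $4,176.13| = $3,554.16 ≈ $3554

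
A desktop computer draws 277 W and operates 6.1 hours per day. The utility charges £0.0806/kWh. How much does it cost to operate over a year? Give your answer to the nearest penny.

Energy = 277 W × 6.1 h/day × 365 days = 616,740 Wh = 616.7 kWh
Cost = 616.7 kWh × £0.0806/kWh = £49.71

£49.71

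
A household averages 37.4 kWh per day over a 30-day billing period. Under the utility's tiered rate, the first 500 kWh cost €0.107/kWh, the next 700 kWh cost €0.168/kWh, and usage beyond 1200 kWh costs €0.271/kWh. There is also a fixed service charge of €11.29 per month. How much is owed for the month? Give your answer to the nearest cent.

Usage = 37.4 kWh/day × 30 days = 1122 kWh
First 500 kWh × €0.107 = €53.50
Next 622 kWh × €0.168 = €104.50
Remaining tier: 0 kWh (not reached)
Energy charge = €158.00; + service €11.29 = €169.29

€169.29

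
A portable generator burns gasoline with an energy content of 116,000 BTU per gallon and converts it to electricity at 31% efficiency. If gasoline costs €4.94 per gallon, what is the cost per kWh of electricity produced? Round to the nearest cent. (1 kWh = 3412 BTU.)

€0.47

Electrical output per gallon = 116,000 BTU × 0.31 / 3412 BTU/kWh = 10.54 kWh
Cost per kWh = €4.94 / 10.54 kWh = €0.469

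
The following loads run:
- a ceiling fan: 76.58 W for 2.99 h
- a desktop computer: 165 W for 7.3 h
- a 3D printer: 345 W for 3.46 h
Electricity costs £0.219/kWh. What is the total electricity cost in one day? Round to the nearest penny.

ceiling fan: 76.58 W × 2.99 h = 229 Wh = 0.229 kWh
desktop computer: 165 W × 7.3 h = 1,204 Wh = 1.204 kWh
3D printer: 345 W × 3.46 h = 1,194 Wh = 1.194 kWh
Total energy = 0.229 + 1.204 + 1.194 = 2.627 kWh
Cost = 2.627 kWh × £0.219 = £0.58

£0.58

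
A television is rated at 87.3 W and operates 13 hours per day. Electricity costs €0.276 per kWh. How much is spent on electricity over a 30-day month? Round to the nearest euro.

Energy = 87.3 W × 13 h/day × 30 days = 34,047 Wh = 34.05 kWh
Cost = 34.05 kWh × €0.276/kWh = €9.40 ≈ €9

€9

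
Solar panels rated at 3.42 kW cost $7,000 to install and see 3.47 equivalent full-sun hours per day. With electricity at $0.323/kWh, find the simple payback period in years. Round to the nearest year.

5 years

Daily generation = 3.42 kW × 3.47 h = 11.87 kWh
Annual generation = 11.87 × 365 = 4331.6 kWh
Annual savings = 4331.6 × $0.323 = $1,399.11
Payback = $7,000 / $1,399.11 = 5 years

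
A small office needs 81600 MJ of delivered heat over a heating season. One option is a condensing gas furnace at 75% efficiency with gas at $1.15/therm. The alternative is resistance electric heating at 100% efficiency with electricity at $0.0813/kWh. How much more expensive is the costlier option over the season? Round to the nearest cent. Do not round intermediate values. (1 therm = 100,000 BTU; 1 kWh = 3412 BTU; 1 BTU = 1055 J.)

$657.00

Heat load = 81600 MJ = 81,600,000,000 J / 1055 = 77,345,972 BTU
Gas: input = 77,345,972 / 0.75 = 103,127,962 BTU = 1,031 therm → 1,031 × $1.15 = $1,185.97
Electric: 77,345,972 BTU / 3412 = 22,670 kWh → × $0.0813 = $1,842.97
Difference = |$1,185.97 − $1,842.97| = $657.00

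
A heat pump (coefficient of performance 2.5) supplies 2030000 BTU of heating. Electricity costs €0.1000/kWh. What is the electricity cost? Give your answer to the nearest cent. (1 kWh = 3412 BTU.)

Heat delivered = 2,030,000 BTU / 3412 = 595 kWh
Electrical input = 595 kWh / 2.5 = 238 kWh
Cost = 238 × €0.1000/kWh = €23.80

€23.80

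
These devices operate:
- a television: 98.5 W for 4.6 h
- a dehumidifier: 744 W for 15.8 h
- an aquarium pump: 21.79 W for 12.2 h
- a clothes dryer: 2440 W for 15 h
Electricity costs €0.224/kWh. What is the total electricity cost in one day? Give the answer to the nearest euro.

€11

television: 98.5 W × 4.6 h = 453 Wh = 0.4531 kWh
dehumidifier: 744 W × 15.8 h = 11,755 Wh = 11.76 kWh
aquarium pump: 21.79 W × 12.2 h = 266 Wh = 0.2658 kWh
clothes dryer: 2440 W × 15 h = 36,600 Wh = 36.6 kWh
Total energy = 0.4531 + 11.76 + 0.2658 + 36.6 = 49.07 kWh
Cost = 49.07 kWh × €0.224 = €10.99 ≈ €11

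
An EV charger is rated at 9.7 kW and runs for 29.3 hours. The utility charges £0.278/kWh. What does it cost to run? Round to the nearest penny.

£79.01

Energy = 9700 W × 29.3 h = 284,210 Wh = 284.2 kWh
Cost = 284.2 kWh × £0.278/kWh = £79.01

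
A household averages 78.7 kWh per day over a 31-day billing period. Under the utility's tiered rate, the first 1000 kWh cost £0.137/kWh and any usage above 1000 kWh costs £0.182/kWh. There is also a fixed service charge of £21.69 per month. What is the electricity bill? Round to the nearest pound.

£421

Usage = 78.7 kWh/day × 31 days = 2439.7 kWh
First 1000 kWh × £0.137 = £137.00
Remaining 1439.7 kWh × £0.182 = £262.03
Energy charge = £399.03; + service £21.69 = £420.72 ≈ £421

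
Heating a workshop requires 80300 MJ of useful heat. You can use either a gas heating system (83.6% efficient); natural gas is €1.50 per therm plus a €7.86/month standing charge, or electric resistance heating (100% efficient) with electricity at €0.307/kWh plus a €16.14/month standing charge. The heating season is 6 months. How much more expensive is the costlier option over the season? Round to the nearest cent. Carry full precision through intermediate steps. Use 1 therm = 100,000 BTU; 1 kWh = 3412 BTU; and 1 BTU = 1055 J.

€5532.46

Heat load = 80300 MJ = 80,300,000,000 J / 1055 = 76,113,744 BTU
Gas: input = 76,113,744 / 0.836 = 91,045,148 BTU = 910.5 therm → 910.5 × €1.50 = €1,365.68; + 6 × €7.86 standing = €1,412.84
Electric: 76,113,744 BTU / 3412 = 22,310 kWh → × €0.307 = €6,848.45; + 6 × €16.14 standing = €6,945.29
Difference = |€1,412.84 − €6,945.29| = €5,532.46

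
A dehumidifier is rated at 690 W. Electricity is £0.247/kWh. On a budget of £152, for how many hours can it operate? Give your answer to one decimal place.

Energy budget = £152 / £0.247 per kWh = 615.4 kWh = 615,385 Wh
Runtime = 615,385 Wh / 690 W = 891.9 h

891.9 h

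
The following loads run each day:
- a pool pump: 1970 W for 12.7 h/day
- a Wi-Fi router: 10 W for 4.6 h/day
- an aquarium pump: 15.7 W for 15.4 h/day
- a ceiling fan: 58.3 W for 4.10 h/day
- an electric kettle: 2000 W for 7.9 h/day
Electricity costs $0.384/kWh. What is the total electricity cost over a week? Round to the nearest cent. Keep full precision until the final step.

$111.14

pool pump: 1970 W × 12.7 h × 7 d = 175,133 Wh = 175.1 kWh
Wi-Fi router: 10 W × 4.6 h × 7 d = 322 Wh = 0.322 kWh
aquarium pump: 15.7 W × 15.4 h × 7 d = 1,692 Wh = 1.692 kWh
ceiling fan: 58.3 W × 4.10 h × 7 d = 1,673 Wh = 1.673 kWh
electric kettle: 2000 W × 7.9 h × 7 d = 110,600 Wh = 110.6 kWh
Total energy = 175.1 + 0.322 + 1.692 + 1.673 + 110.6 = 289.4 kWh
Cost = 289.4 kWh × $0.384 = $111.14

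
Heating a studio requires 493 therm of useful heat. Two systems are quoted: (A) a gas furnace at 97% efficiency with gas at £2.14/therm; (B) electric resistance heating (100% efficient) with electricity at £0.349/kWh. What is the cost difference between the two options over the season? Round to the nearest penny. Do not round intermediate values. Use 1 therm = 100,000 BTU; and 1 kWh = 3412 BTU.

Heat load = 493 therm × 100,000 = 49,300,000 BTU
Gas: input = 49,300,000 / 0.97 = 50,824,742 BTU = 508.2 therm → 508.2 × £2.14 = £1,087.65
Electric: 49,300,000 BTU / 3412 = 14,450 kWh → × £0.349 = £5,042.70
Difference = |£1,087.65 − £5,042.70| = £3,955.05

£3955.05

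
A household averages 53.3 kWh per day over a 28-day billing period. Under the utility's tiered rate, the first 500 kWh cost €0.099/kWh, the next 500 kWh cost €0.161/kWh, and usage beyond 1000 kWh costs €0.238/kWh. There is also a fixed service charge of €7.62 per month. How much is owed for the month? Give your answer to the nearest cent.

Usage = 53.3 kWh/day × 28 days = 1492.4 kWh
First 500 kWh × €0.099 = €49.50
Next 500 kWh × €0.161 = €80.50
Remaining 492.4 kWh × €0.238 = €117.19
Energy charge = €247.19; + service €7.62 = €254.81

€254.81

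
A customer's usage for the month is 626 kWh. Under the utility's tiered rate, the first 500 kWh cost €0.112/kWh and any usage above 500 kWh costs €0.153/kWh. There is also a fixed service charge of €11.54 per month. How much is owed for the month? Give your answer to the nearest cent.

€86.82

First 500 kWh × €0.112 = €56.00
Remaining 126 kWh × €0.153 = €19.28
Energy charge = €75.28; + service €11.54 = €86.82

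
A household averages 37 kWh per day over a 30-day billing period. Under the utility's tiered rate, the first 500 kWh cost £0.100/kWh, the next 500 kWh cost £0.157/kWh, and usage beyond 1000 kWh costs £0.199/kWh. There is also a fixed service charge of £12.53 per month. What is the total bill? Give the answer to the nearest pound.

Usage = 37 kWh/day × 30 days = 1110 kWh
First 500 kWh × £0.100 = £50.00
Next 500 kWh × £0.157 = £78.50
Remaining 110 kWh × £0.199 = £21.89
Energy charge = £150.39; + service £12.53 = £162.92 ≈ £163

£163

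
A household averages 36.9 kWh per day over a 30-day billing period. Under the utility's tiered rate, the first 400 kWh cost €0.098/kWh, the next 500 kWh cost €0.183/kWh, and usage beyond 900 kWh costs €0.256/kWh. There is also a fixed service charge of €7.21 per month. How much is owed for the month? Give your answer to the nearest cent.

Usage = 36.9 kWh/day × 30 days = 1107 kWh
First 400 kWh × €0.098 = €39.20
Next 500 kWh × €0.183 = €91.50
Remaining 207 kWh × €0.256 = €52.99
Energy charge = €183.69; + service €7.21 = €190.90

€190.90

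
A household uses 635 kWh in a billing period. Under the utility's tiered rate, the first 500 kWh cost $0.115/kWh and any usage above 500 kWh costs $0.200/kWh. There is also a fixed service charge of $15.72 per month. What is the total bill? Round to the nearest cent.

$100.22

First 500 kWh × $0.115 = $57.50
Remaining 135 kWh × $0.200 = $27.00
Energy charge = $84.50; + service $15.72 = $100.22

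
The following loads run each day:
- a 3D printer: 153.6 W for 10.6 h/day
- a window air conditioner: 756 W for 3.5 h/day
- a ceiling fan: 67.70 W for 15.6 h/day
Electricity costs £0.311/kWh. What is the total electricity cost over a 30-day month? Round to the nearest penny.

£49.73

3D printer: 153.6 W × 10.6 h × 30 d = 48,845 Wh = 48.84 kWh
window air conditioner: 756 W × 3.5 h × 30 d = 79,380 Wh = 79.38 kWh
ceiling fan: 67.70 W × 15.6 h × 30 d = 31,684 Wh = 31.68 kWh
Total energy = 48.84 + 79.38 + 31.68 = 159.9 kWh
Cost = 159.9 kWh × £0.311 = £49.73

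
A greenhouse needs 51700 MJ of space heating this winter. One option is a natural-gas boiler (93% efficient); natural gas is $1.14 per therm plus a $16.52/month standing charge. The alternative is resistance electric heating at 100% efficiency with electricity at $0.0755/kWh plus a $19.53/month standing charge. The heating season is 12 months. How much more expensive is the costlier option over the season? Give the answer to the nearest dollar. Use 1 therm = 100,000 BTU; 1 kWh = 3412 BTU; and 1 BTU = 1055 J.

Heat load = 51700 MJ = 51,700,000,000 J / 1055 = 49,004,739 BTU
Gas: input = 49,004,739 / 0.93 = 52,693,268 BTU = 526.9 therm → 526.9 × $1.14 = $600.70; + 12 × $16.52 standing = $798.94
Electric: 49,004,739 BTU / 3412 = 14,360 kWh → × $0.0755 = $1,084.37; + 12 × $19.53 standing = $1,318.73
Difference = |$798.94 − $1,318.73| = $519.78 ≈ $520

$520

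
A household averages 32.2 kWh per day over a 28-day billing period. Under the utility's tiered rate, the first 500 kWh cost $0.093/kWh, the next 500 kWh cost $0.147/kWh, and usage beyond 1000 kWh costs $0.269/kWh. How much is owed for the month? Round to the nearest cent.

$105.54

Usage = 32.2 kWh/day × 28 days = 901.6 kWh
First 500 kWh × $0.093 = $46.50
Next 401.6 kWh × $0.147 = $59.04
Remaining tier: 0 kWh (not reached)
Total = $105.54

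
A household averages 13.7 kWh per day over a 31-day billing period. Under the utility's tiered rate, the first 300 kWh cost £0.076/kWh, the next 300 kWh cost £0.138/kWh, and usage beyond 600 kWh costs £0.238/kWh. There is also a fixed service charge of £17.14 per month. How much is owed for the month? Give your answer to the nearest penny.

£57.15

Usage = 13.7 kWh/day × 31 days = 424.7 kWh
First 300 kWh × £0.076 = £22.80
Next 124.7 kWh × £0.138 = £17.21
Remaining tier: 0 kWh (not reached)
Energy charge = £40.01; + service £17.14 = £57.15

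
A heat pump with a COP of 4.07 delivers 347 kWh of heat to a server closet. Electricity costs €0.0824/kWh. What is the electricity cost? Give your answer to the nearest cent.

Electrical input = 347 kWh / 4.07 = 85.26 kWh
Cost = 85.26 × €0.0824/kWh = €7.03

€7.03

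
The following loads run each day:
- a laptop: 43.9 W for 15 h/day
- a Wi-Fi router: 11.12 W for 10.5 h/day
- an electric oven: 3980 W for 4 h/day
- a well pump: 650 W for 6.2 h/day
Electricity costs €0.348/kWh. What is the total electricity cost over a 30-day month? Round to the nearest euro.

laptop: 43.9 W × 15 h × 30 d = 19,755 Wh = 19.75 kWh
Wi-Fi router: 11.12 W × 10.5 h × 30 d = 3,503 Wh = 3.503 kWh
electric oven: 3980 W × 4 h × 30 d = 477,600 Wh = 477.6 kWh
well pump: 650 W × 6.2 h × 30 d = 120,900 Wh = 120.9 kWh
Total energy = 19.75 + 3.503 + 477.6 + 120.9 = 621.8 kWh
Cost = 621.8 kWh × €0.348 = €216.37 ≈ €216

€216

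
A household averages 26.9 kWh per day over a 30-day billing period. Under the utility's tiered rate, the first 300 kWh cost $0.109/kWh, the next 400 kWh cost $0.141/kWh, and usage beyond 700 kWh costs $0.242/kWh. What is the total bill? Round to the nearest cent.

$114.99

Usage = 26.9 kWh/day × 30 days = 807 kWh
First 300 kWh × $0.109 = $32.70
Next 400 kWh × $0.141 = $56.40
Remaining 107 kWh × $0.242 = $25.89
Total = $114.99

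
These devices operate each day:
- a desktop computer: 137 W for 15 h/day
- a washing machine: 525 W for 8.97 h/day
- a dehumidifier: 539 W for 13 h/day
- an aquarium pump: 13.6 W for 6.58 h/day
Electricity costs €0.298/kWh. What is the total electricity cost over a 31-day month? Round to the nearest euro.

€128

desktop computer: 137 W × 15 h × 31 d = 63,705 Wh = 63.7 kWh
washing machine: 525 W × 8.97 h × 31 d = 145,987 Wh = 146 kWh
dehumidifier: 539 W × 13 h × 31 d = 217,217 Wh = 217.2 kWh
aquarium pump: 13.6 W × 6.58 h × 31 d = 2,774 Wh = 2.774 kWh
Total energy = 63.7 + 146 + 217.2 + 2.774 = 429.7 kWh
Cost = 429.7 kWh × €0.298 = €128.05 ≈ €128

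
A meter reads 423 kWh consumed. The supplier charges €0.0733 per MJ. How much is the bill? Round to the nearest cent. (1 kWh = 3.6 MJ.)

€111.62

423 kWh × (3.6 MJ/kWh) = 1,523 MJ
Cost = 1,523 MJ × €0.0733/MJ = €111.62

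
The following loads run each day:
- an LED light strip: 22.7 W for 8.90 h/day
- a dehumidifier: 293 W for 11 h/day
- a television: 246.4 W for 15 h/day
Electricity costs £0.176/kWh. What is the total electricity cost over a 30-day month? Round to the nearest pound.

LED light strip: 22.7 W × 8.90 h × 30 d = 6,061 Wh = 6.061 kWh
dehumidifier: 293 W × 11 h × 30 d = 96,690 Wh = 96.69 kWh
television: 246.4 W × 15 h × 30 d = 110,880 Wh = 110.9 kWh
Total energy = 6.061 + 96.69 + 110.9 = 213.6 kWh
Cost = 213.6 kWh × £0.176 = £37.60 ≈ £38

£38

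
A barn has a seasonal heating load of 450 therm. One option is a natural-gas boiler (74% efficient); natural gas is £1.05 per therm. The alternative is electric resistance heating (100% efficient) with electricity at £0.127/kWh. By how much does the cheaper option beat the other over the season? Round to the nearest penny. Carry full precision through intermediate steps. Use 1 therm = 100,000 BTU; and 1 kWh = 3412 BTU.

£1036.46

Heat load = 450 therm × 100,000 = 45,000,000 BTU
Gas: input = 45,000,000 / 0.74 = 60,810,811 BTU = 608.1 therm → 608.1 × £1.05 = £638.51
Electric: 45,000,000 BTU / 3412 = 13,190 kWh → × £0.127 = £1,674.97
Difference = |£638.51 − £1,674.97| = £1,036.46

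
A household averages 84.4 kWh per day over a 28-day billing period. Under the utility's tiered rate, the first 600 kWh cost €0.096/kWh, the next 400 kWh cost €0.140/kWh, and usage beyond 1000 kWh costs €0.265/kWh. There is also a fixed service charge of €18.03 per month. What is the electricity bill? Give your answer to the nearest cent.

€492.88

Usage = 84.4 kWh/day × 28 days = 2363.2 kWh
First 600 kWh × €0.096 = €57.60
Next 400 kWh × €0.140 = €56.00
Remaining 1363.2 kWh × €0.265 = €361.25
Energy charge = €474.85; + service €18.03 = €492.88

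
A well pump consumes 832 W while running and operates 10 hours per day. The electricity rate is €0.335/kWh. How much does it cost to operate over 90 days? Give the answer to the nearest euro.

Energy = 832 W × 10 h/day × 90 days = 748,800 Wh = 748.8 kWh
Cost = 748.8 kWh × €0.335/kWh = €250.85 ≈ €251

€251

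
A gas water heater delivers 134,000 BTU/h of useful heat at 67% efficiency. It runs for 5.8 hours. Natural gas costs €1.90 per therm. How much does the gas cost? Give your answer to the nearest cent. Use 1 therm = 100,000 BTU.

€22.04

Heat delivered = 134,000 BTU/h × 5.8 h = 777,200 BTU
Gas input = 777,200 / 0.67 = 1,160,000 BTU
= 1,160,000 / 100,000 = 11.6 therm
Cost = 11.6 × €1.90/therm = €22.04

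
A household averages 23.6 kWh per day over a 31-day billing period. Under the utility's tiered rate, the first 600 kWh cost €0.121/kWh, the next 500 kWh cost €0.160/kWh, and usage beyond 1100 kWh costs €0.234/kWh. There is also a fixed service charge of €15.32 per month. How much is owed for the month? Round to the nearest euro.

€109

Usage = 23.6 kWh/day × 31 days = 731.6 kWh
First 600 kWh × €0.121 = €72.60
Next 131.6 kWh × €0.160 = €21.06
Remaining tier: 0 kWh (not reached)
Energy charge = €93.66; + service €15.32 = €108.98 ≈ €109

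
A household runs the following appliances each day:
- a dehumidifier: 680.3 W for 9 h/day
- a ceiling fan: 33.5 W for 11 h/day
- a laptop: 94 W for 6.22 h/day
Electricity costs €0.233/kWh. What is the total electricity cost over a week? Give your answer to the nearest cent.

dehumidifier: 680.3 W × 9 h × 7 d = 42,859 Wh = 42.86 kWh
ceiling fan: 33.5 W × 11 h × 7 d = 2,580 Wh = 2.579 kWh
laptop: 94 W × 6.22 h × 7 d = 4,093 Wh = 4.093 kWh
Total energy = 42.86 + 2.579 + 4.093 = 49.53 kWh
Cost = 49.53 kWh × €0.233 = €11.54

€11.54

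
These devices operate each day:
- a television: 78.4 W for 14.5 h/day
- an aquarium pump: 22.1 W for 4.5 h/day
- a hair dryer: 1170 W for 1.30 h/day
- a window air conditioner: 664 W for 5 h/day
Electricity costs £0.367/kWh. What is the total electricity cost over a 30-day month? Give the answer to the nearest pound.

£67

television: 78.4 W × 14.5 h × 30 d = 34,104 Wh = 34.1 kWh
aquarium pump: 22.1 W × 4.5 h × 30 d = 2,984 Wh = 2.983 kWh
hair dryer: 1170 W × 1.30 h × 30 d = 45,630 Wh = 45.63 kWh
window air conditioner: 664 W × 5 h × 30 d = 99,600 Wh = 99.6 kWh
Total energy = 34.1 + 2.983 + 45.63 + 99.6 = 182.3 kWh
Cost = 182.3 kWh × £0.367 = £66.91 ≈ £67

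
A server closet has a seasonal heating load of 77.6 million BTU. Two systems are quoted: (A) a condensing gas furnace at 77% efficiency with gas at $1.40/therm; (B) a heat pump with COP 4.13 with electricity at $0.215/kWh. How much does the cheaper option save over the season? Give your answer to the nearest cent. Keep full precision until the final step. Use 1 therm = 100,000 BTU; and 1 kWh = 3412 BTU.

Heat load = 77.6 × 10⁶ BTU = 77,600,000 BTU
Gas: input = 77,600,000 / 0.77 = 100,779,221 BTU = 1,008 therm → 1,008 × $1.40 = $1,410.91
Heat pump: 77,600,000 BTU / 3412 = 22,740 kWh heat; / 4.13 = 5,507 kWh in → × $0.215 = $1,183.97
Difference = |$1,410.91 − $1,183.97| = $226.94

$226.94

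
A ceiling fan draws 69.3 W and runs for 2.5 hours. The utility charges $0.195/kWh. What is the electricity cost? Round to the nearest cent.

$0.03

Energy = 69.3 W × 2.5 h = 173 Wh = 0.1732 kWh
Cost = 0.1732 kWh × $0.195/kWh = $0.03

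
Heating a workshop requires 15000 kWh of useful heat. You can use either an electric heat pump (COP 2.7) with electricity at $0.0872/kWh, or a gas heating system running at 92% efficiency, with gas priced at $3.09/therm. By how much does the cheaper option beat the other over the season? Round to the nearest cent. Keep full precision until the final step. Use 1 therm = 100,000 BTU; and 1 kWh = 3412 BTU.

$1234.54

Heat load = 15000 kWh × 3412 = 51,180,000 BTU
Gas: input = 51,180,000 / 0.92 = 55,630,435 BTU = 556.3 therm → 556.3 × $3.09 = $1,718.98
Heat pump: 51,180,000 BTU / 3412 = 15,000 kWh heat; / 2.7 = 5,556 kWh in → × $0.0872 = $484.44
Difference = |$1,718.98 − $484.44| = $1,234.54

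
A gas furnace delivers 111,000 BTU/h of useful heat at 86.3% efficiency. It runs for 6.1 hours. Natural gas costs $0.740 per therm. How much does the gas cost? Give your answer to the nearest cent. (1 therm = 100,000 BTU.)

Heat delivered = 111,000 BTU/h × 6.1 h = 677,100 BTU
Gas input = 677,100 / 0.863 = 784,589 BTU
= 784,589 / 100,000 = 7.846 therm
Cost = 7.846 × $0.740/therm = $5.81

$5.81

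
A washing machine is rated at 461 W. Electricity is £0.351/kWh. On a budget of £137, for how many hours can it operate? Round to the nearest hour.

847 h

Energy budget = £137 / £0.351 per kWh = 390.3 kWh = 390,313 Wh
Runtime = 390,313 Wh / 461 W = 846.7 h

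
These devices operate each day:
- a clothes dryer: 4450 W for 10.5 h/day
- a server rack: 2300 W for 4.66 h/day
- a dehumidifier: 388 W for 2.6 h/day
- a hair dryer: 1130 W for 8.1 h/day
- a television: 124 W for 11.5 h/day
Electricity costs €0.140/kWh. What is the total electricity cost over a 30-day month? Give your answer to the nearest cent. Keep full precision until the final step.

€289.93

clothes dryer: 4450 W × 10.5 h × 30 d = 1,401,750 Wh = 1,402 kWh
server rack: 2300 W × 4.66 h × 30 d = 321,540 Wh = 321.5 kWh
dehumidifier: 388 W × 2.6 h × 30 d = 30,264 Wh = 30.26 kWh
hair dryer: 1130 W × 8.1 h × 30 d = 274,590 Wh = 274.6 kWh
television: 124 W × 11.5 h × 30 d = 42,780 Wh = 42.78 kWh
Total energy = 1,402 + 321.5 + 30.26 + 274.6 + 42.78 = 2,071 kWh
Cost = 2,071 kWh × €0.140 = €289.93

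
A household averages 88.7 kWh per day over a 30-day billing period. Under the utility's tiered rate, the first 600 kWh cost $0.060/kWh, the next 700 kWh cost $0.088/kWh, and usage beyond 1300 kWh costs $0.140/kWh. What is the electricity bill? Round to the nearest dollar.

Usage = 88.7 kWh/day × 30 days = 2661 kWh
First 600 kWh × $0.060 = $36.00
Next 700 kWh × $0.088 = $61.60
Remaining 1361 kWh × $0.140 = $190.54
Total = $288.14 ≈ $288

$288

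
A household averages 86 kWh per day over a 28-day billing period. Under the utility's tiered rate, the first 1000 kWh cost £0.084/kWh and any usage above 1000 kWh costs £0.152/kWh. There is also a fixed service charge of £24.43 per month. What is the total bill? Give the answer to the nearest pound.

£322

Usage = 86 kWh/day × 28 days = 2408 kWh
First 1000 kWh × £0.084 = £84.00
Remaining 1408 kWh × £0.152 = £214.02
Energy charge = £298.02; + service £24.43 = £322.45 ≈ £322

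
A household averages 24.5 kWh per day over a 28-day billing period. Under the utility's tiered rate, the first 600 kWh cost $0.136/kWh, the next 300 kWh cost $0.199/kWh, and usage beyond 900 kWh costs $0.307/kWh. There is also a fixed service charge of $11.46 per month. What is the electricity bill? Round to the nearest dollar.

Usage = 24.5 kWh/day × 28 days = 686 kWh
First 600 kWh × $0.136 = $81.60
Next 86 kWh × $0.199 = $17.11
Remaining tier: 0 kWh (not reached)
Energy charge = $98.71; + service $11.46 = $110.17 ≈ $110

$110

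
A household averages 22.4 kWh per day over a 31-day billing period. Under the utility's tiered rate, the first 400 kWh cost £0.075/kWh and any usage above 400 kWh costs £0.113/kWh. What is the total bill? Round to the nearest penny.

Usage = 22.4 kWh/day × 31 days = 694.4 kWh
First 400 kWh × £0.075 = £30.00
Remaining 294.4 kWh × £0.113 = £33.27
Total = £63.27

£63.27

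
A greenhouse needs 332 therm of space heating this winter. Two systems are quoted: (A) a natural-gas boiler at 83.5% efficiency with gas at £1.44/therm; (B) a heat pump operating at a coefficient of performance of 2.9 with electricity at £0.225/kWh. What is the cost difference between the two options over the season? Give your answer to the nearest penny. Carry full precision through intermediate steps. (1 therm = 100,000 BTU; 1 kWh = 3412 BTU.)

£182.39

Heat load = 332 therm × 100,000 = 33,200,000 BTU
Gas: input = 33,200,000 / 0.835 = 39,760,479 BTU = 397.6 therm → 397.6 × £1.44 = £572.55
Heat pump: 33,200,000 BTU / 3412 = 9,730 kWh heat; / 2.9 = 3,355 kWh in → × £0.225 = £754.94
Difference = |£572.55 − £754.94| = £182.39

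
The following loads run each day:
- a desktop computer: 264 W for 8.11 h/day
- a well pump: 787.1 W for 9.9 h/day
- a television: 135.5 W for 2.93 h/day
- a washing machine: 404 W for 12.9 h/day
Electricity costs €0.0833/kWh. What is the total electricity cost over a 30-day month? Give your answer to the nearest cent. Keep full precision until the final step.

desktop computer: 264 W × 8.11 h × 30 d = 64,231 Wh = 64.23 kWh
well pump: 787.1 W × 9.9 h × 30 d = 233,769 Wh = 233.8 kWh
television: 135.5 W × 2.93 h × 30 d = 11,910 Wh = 11.91 kWh
washing machine: 404 W × 12.9 h × 30 d = 156,348 Wh = 156.3 kWh
Total energy = 64.23 + 233.8 + 11.91 + 156.3 = 466.3 kWh
Cost = 466.3 kWh × €0.0833 = €38.84

€38.84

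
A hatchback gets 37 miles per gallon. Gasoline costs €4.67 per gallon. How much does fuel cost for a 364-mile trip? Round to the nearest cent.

Fuel = 364 mi / 37 mpg = 9.838 gal
Cost = 9.838 gal × €4.67/gal = €45.94

€45.94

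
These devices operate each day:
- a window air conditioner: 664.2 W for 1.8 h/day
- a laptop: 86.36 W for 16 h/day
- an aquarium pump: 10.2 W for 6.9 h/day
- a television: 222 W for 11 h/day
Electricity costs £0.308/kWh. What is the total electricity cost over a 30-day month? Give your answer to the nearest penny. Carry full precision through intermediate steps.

£47.03

window air conditioner: 664.2 W × 1.8 h × 30 d = 35,867 Wh = 35.87 kWh
laptop: 86.36 W × 16 h × 30 d = 41,453 Wh = 41.45 kWh
aquarium pump: 10.2 W × 6.9 h × 30 d = 2,111 Wh = 2.111 kWh
television: 222 W × 11 h × 30 d = 73,260 Wh = 73.26 kWh
Total energy = 35.87 + 41.45 + 2.111 + 73.26 = 152.7 kWh
Cost = 152.7 kWh × £0.308 = £47.03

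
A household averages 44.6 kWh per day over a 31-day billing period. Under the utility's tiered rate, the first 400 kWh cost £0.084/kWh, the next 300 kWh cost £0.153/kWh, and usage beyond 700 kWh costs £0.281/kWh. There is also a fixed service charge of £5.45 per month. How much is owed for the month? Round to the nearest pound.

£277

Usage = 44.6 kWh/day × 31 days = 1382.6 kWh
First 400 kWh × £0.084 = £33.60
Next 300 kWh × £0.153 = £45.90
Remaining 682.6 kWh × £0.281 = £191.81
Energy charge = £271.31; + service £5.45 = £276.76 ≈ £277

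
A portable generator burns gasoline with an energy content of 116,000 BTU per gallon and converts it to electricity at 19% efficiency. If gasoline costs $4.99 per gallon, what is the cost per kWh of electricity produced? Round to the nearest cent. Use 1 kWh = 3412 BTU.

$0.77

Electrical output per gallon = 116,000 BTU × 0.19 / 3412 BTU/kWh = 6.46 kWh
Cost per kWh = $4.99 / 6.46 kWh = $0.772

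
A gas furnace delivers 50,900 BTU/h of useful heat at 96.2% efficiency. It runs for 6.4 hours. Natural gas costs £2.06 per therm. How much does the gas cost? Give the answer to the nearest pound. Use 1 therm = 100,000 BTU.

Heat delivered = 50,900 BTU/h × 6.4 h = 325,760 BTU
Gas input = 325,760 / 0.962 = 338,628 BTU
= 338,628 / 100,000 = 3.386 therm
Cost = 3.386 × £2.06/therm = £6.98 ≈ £7

£7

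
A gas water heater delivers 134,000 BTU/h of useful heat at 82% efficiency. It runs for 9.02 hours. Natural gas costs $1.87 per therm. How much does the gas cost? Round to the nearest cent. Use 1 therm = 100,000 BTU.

$27.56

Heat delivered = 134,000 BTU/h × 9.02 h = 1,208,680 BTU
Gas input = 1,208,680 / 0.82 = 1,474,000 BTU
= 1,474,000 / 100,000 = 14.74 therm
Cost = 14.74 × $1.87/therm = $27.56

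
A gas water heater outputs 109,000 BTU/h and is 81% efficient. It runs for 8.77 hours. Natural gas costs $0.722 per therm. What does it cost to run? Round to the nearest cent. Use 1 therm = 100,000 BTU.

Heat delivered = 109,000 BTU/h × 8.77 h = 955,930 BTU
Gas input = 955,930 / 0.81 = 1,180,160 BTU
= 1,180,160 / 100,000 = 11.8 therm
Cost = 11.8 × $0.722/therm = $8.52

$8.52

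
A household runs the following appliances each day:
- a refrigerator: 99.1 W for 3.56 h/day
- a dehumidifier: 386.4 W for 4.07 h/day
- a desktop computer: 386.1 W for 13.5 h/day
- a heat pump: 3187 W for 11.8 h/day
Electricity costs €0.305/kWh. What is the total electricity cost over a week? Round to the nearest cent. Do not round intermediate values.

refrigerator: 99.1 W × 3.56 h × 7 d = 2,470 Wh = 2.47 kWh
dehumidifier: 386.4 W × 4.07 h × 7 d = 11,009 Wh = 11.01 kWh
desktop computer: 386.1 W × 13.5 h × 7 d = 36,486 Wh = 36.49 kWh
heat pump: 3187 W × 11.8 h × 7 d = 263,246 Wh = 263.2 kWh
Total energy = 2.47 + 11.01 + 36.49 + 263.2 = 313.2 kWh
Cost = 313.2 kWh × €0.305 = €95.53

€95.53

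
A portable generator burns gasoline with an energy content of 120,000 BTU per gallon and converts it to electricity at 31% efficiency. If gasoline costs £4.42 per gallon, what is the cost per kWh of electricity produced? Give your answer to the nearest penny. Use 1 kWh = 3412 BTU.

£0.41

Electrical output per gallon = 120,000 BTU × 0.31 / 3412 BTU/kWh = 10.9 kWh
Cost per kWh = £4.42 / 10.9 kWh = £0.405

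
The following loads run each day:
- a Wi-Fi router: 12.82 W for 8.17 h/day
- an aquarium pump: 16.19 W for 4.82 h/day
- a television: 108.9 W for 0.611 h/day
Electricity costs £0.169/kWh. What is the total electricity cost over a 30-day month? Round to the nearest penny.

£1.26

Wi-Fi router: 12.82 W × 8.17 h × 30 d = 3,142 Wh = 3.142 kWh
aquarium pump: 16.19 W × 4.82 h × 30 d = 2,341 Wh = 2.341 kWh
television: 108.9 W × 0.611 h × 30 d = 1,996 Wh = 1.996 kWh
Total energy = 3.142 + 2.341 + 1.996 = 7.479 kWh
Cost = 7.479 kWh × £0.169 = £1.26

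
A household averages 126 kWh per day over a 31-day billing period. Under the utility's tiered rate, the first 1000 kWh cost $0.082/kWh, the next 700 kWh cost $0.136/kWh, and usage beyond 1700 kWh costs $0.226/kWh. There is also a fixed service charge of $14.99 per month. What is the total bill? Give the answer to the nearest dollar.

$691

Usage = 126 kWh/day × 31 days = 3906 kWh
First 1000 kWh × $0.082 = $82.00
Next 700 kWh × $0.136 = $95.20
Remaining 2206 kWh × $0.226 = $498.56
Energy charge = $675.76; + service $14.99 = $690.75 ≈ $691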